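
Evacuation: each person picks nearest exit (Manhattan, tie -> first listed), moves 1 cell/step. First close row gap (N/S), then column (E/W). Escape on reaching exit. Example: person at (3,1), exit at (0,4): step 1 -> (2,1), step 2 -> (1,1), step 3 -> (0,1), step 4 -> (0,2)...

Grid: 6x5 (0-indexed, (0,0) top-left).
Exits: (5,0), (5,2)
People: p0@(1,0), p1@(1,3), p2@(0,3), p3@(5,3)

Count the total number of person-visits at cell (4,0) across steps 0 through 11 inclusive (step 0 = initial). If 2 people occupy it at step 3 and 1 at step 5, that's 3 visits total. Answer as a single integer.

Answer: 1

Derivation:
Step 0: p0@(1,0) p1@(1,3) p2@(0,3) p3@(5,3) -> at (4,0): 0 [-], cum=0
Step 1: p0@(2,0) p1@(2,3) p2@(1,3) p3@ESC -> at (4,0): 0 [-], cum=0
Step 2: p0@(3,0) p1@(3,3) p2@(2,3) p3@ESC -> at (4,0): 0 [-], cum=0
Step 3: p0@(4,0) p1@(4,3) p2@(3,3) p3@ESC -> at (4,0): 1 [p0], cum=1
Step 4: p0@ESC p1@(5,3) p2@(4,3) p3@ESC -> at (4,0): 0 [-], cum=1
Step 5: p0@ESC p1@ESC p2@(5,3) p3@ESC -> at (4,0): 0 [-], cum=1
Step 6: p0@ESC p1@ESC p2@ESC p3@ESC -> at (4,0): 0 [-], cum=1
Total visits = 1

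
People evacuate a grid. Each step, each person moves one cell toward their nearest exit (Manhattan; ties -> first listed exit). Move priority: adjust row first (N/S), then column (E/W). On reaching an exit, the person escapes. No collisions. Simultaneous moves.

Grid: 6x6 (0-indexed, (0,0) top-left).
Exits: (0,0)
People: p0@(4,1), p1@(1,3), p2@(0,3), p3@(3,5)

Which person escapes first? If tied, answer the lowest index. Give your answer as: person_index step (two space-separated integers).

Step 1: p0:(4,1)->(3,1) | p1:(1,3)->(0,3) | p2:(0,3)->(0,2) | p3:(3,5)->(2,5)
Step 2: p0:(3,1)->(2,1) | p1:(0,3)->(0,2) | p2:(0,2)->(0,1) | p3:(2,5)->(1,5)
Step 3: p0:(2,1)->(1,1) | p1:(0,2)->(0,1) | p2:(0,1)->(0,0)->EXIT | p3:(1,5)->(0,5)
Step 4: p0:(1,1)->(0,1) | p1:(0,1)->(0,0)->EXIT | p2:escaped | p3:(0,5)->(0,4)
Step 5: p0:(0,1)->(0,0)->EXIT | p1:escaped | p2:escaped | p3:(0,4)->(0,3)
Step 6: p0:escaped | p1:escaped | p2:escaped | p3:(0,3)->(0,2)
Step 7: p0:escaped | p1:escaped | p2:escaped | p3:(0,2)->(0,1)
Step 8: p0:escaped | p1:escaped | p2:escaped | p3:(0,1)->(0,0)->EXIT
Exit steps: [5, 4, 3, 8]
First to escape: p2 at step 3

Answer: 2 3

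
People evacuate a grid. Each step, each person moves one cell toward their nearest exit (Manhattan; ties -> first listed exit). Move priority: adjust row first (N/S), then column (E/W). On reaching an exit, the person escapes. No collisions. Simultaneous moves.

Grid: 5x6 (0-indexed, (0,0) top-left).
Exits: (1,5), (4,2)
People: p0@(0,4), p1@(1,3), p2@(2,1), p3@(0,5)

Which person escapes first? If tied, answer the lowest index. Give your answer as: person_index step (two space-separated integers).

Step 1: p0:(0,4)->(1,4) | p1:(1,3)->(1,4) | p2:(2,1)->(3,1) | p3:(0,5)->(1,5)->EXIT
Step 2: p0:(1,4)->(1,5)->EXIT | p1:(1,4)->(1,5)->EXIT | p2:(3,1)->(4,1) | p3:escaped
Step 3: p0:escaped | p1:escaped | p2:(4,1)->(4,2)->EXIT | p3:escaped
Exit steps: [2, 2, 3, 1]
First to escape: p3 at step 1

Answer: 3 1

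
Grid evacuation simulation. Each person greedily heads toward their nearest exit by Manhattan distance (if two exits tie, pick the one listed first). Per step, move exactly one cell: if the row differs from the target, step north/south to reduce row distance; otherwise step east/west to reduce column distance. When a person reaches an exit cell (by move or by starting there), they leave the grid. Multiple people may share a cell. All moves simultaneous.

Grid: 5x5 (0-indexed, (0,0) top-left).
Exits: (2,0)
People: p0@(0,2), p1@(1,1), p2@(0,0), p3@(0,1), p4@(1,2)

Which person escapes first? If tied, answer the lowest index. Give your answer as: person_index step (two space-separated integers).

Step 1: p0:(0,2)->(1,2) | p1:(1,1)->(2,1) | p2:(0,0)->(1,0) | p3:(0,1)->(1,1) | p4:(1,2)->(2,2)
Step 2: p0:(1,2)->(2,2) | p1:(2,1)->(2,0)->EXIT | p2:(1,0)->(2,0)->EXIT | p3:(1,1)->(2,1) | p4:(2,2)->(2,1)
Step 3: p0:(2,2)->(2,1) | p1:escaped | p2:escaped | p3:(2,1)->(2,0)->EXIT | p4:(2,1)->(2,0)->EXIT
Step 4: p0:(2,1)->(2,0)->EXIT | p1:escaped | p2:escaped | p3:escaped | p4:escaped
Exit steps: [4, 2, 2, 3, 3]
First to escape: p1 at step 2

Answer: 1 2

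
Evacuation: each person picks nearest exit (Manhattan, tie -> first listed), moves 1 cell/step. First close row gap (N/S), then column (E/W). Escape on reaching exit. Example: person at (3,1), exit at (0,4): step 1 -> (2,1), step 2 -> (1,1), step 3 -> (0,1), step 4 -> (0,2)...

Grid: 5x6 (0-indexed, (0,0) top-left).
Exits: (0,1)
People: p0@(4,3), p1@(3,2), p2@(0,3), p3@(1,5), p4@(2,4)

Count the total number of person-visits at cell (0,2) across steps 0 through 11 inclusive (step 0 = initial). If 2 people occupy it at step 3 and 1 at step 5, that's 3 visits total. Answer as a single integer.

Step 0: p0@(4,3) p1@(3,2) p2@(0,3) p3@(1,5) p4@(2,4) -> at (0,2): 0 [-], cum=0
Step 1: p0@(3,3) p1@(2,2) p2@(0,2) p3@(0,5) p4@(1,4) -> at (0,2): 1 [p2], cum=1
Step 2: p0@(2,3) p1@(1,2) p2@ESC p3@(0,4) p4@(0,4) -> at (0,2): 0 [-], cum=1
Step 3: p0@(1,3) p1@(0,2) p2@ESC p3@(0,3) p4@(0,3) -> at (0,2): 1 [p1], cum=2
Step 4: p0@(0,3) p1@ESC p2@ESC p3@(0,2) p4@(0,2) -> at (0,2): 2 [p3,p4], cum=4
Step 5: p0@(0,2) p1@ESC p2@ESC p3@ESC p4@ESC -> at (0,2): 1 [p0], cum=5
Step 6: p0@ESC p1@ESC p2@ESC p3@ESC p4@ESC -> at (0,2): 0 [-], cum=5
Total visits = 5

Answer: 5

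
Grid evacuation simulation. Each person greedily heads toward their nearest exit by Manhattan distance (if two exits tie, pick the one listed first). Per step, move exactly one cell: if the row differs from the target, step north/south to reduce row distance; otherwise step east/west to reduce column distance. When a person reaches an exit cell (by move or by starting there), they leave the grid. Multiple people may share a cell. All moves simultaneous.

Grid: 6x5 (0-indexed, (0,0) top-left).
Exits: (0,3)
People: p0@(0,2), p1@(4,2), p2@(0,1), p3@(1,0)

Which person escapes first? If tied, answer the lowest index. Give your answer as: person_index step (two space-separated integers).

Answer: 0 1

Derivation:
Step 1: p0:(0,2)->(0,3)->EXIT | p1:(4,2)->(3,2) | p2:(0,1)->(0,2) | p3:(1,0)->(0,0)
Step 2: p0:escaped | p1:(3,2)->(2,2) | p2:(0,2)->(0,3)->EXIT | p3:(0,0)->(0,1)
Step 3: p0:escaped | p1:(2,2)->(1,2) | p2:escaped | p3:(0,1)->(0,2)
Step 4: p0:escaped | p1:(1,2)->(0,2) | p2:escaped | p3:(0,2)->(0,3)->EXIT
Step 5: p0:escaped | p1:(0,2)->(0,3)->EXIT | p2:escaped | p3:escaped
Exit steps: [1, 5, 2, 4]
First to escape: p0 at step 1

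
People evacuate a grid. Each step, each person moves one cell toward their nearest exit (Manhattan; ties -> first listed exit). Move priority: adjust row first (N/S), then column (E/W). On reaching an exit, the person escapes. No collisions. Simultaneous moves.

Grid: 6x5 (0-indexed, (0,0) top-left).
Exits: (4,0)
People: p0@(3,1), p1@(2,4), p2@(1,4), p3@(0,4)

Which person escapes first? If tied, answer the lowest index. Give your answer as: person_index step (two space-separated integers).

Answer: 0 2

Derivation:
Step 1: p0:(3,1)->(4,1) | p1:(2,4)->(3,4) | p2:(1,4)->(2,4) | p3:(0,4)->(1,4)
Step 2: p0:(4,1)->(4,0)->EXIT | p1:(3,4)->(4,4) | p2:(2,4)->(3,4) | p3:(1,4)->(2,4)
Step 3: p0:escaped | p1:(4,4)->(4,3) | p2:(3,4)->(4,4) | p3:(2,4)->(3,4)
Step 4: p0:escaped | p1:(4,3)->(4,2) | p2:(4,4)->(4,3) | p3:(3,4)->(4,4)
Step 5: p0:escaped | p1:(4,2)->(4,1) | p2:(4,3)->(4,2) | p3:(4,4)->(4,3)
Step 6: p0:escaped | p1:(4,1)->(4,0)->EXIT | p2:(4,2)->(4,1) | p3:(4,3)->(4,2)
Step 7: p0:escaped | p1:escaped | p2:(4,1)->(4,0)->EXIT | p3:(4,2)->(4,1)
Step 8: p0:escaped | p1:escaped | p2:escaped | p3:(4,1)->(4,0)->EXIT
Exit steps: [2, 6, 7, 8]
First to escape: p0 at step 2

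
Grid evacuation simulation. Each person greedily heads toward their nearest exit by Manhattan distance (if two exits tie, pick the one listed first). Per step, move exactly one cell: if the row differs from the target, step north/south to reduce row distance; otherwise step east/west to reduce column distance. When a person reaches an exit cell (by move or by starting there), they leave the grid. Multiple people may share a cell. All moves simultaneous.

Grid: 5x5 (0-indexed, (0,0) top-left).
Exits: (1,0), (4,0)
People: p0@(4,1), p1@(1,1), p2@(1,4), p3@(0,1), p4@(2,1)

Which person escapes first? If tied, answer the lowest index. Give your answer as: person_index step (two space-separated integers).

Answer: 0 1

Derivation:
Step 1: p0:(4,1)->(4,0)->EXIT | p1:(1,1)->(1,0)->EXIT | p2:(1,4)->(1,3) | p3:(0,1)->(1,1) | p4:(2,1)->(1,1)
Step 2: p0:escaped | p1:escaped | p2:(1,3)->(1,2) | p3:(1,1)->(1,0)->EXIT | p4:(1,1)->(1,0)->EXIT
Step 3: p0:escaped | p1:escaped | p2:(1,2)->(1,1) | p3:escaped | p4:escaped
Step 4: p0:escaped | p1:escaped | p2:(1,1)->(1,0)->EXIT | p3:escaped | p4:escaped
Exit steps: [1, 1, 4, 2, 2]
First to escape: p0 at step 1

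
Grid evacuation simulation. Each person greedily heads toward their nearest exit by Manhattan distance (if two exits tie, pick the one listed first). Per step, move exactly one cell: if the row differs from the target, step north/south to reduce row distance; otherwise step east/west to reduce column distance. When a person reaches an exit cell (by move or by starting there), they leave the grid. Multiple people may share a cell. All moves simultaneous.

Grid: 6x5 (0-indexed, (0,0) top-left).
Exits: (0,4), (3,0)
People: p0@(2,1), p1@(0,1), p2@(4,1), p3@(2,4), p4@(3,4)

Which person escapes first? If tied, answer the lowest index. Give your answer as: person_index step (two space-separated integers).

Answer: 0 2

Derivation:
Step 1: p0:(2,1)->(3,1) | p1:(0,1)->(0,2) | p2:(4,1)->(3,1) | p3:(2,4)->(1,4) | p4:(3,4)->(2,4)
Step 2: p0:(3,1)->(3,0)->EXIT | p1:(0,2)->(0,3) | p2:(3,1)->(3,0)->EXIT | p3:(1,4)->(0,4)->EXIT | p4:(2,4)->(1,4)
Step 3: p0:escaped | p1:(0,3)->(0,4)->EXIT | p2:escaped | p3:escaped | p4:(1,4)->(0,4)->EXIT
Exit steps: [2, 3, 2, 2, 3]
First to escape: p0 at step 2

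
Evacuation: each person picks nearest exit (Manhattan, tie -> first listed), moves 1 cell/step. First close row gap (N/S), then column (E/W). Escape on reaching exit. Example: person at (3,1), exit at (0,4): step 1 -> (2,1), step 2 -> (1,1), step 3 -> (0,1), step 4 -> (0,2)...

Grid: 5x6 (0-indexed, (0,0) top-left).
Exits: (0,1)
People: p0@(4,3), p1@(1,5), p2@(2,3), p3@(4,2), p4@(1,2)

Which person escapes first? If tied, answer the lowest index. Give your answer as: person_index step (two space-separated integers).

Step 1: p0:(4,3)->(3,3) | p1:(1,5)->(0,5) | p2:(2,3)->(1,3) | p3:(4,2)->(3,2) | p4:(1,2)->(0,2)
Step 2: p0:(3,3)->(2,3) | p1:(0,5)->(0,4) | p2:(1,3)->(0,3) | p3:(3,2)->(2,2) | p4:(0,2)->(0,1)->EXIT
Step 3: p0:(2,3)->(1,3) | p1:(0,4)->(0,3) | p2:(0,3)->(0,2) | p3:(2,2)->(1,2) | p4:escaped
Step 4: p0:(1,3)->(0,3) | p1:(0,3)->(0,2) | p2:(0,2)->(0,1)->EXIT | p3:(1,2)->(0,2) | p4:escaped
Step 5: p0:(0,3)->(0,2) | p1:(0,2)->(0,1)->EXIT | p2:escaped | p3:(0,2)->(0,1)->EXIT | p4:escaped
Step 6: p0:(0,2)->(0,1)->EXIT | p1:escaped | p2:escaped | p3:escaped | p4:escaped
Exit steps: [6, 5, 4, 5, 2]
First to escape: p4 at step 2

Answer: 4 2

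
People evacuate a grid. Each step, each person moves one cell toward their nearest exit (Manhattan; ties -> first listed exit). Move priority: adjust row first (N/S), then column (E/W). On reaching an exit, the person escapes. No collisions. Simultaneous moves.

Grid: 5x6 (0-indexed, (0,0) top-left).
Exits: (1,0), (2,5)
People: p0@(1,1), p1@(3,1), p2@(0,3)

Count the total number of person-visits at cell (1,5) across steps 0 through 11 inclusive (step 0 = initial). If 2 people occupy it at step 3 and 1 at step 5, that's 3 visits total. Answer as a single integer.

Step 0: p0@(1,1) p1@(3,1) p2@(0,3) -> at (1,5): 0 [-], cum=0
Step 1: p0@ESC p1@(2,1) p2@(1,3) -> at (1,5): 0 [-], cum=0
Step 2: p0@ESC p1@(1,1) p2@(1,2) -> at (1,5): 0 [-], cum=0
Step 3: p0@ESC p1@ESC p2@(1,1) -> at (1,5): 0 [-], cum=0
Step 4: p0@ESC p1@ESC p2@ESC -> at (1,5): 0 [-], cum=0
Total visits = 0

Answer: 0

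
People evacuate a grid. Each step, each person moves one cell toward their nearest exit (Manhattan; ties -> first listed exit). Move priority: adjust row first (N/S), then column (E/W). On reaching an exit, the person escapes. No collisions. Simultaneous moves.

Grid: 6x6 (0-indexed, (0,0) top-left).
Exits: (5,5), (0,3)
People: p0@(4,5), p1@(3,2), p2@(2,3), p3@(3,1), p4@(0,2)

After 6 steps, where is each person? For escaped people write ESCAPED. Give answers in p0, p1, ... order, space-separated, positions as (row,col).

Step 1: p0:(4,5)->(5,5)->EXIT | p1:(3,2)->(2,2) | p2:(2,3)->(1,3) | p3:(3,1)->(2,1) | p4:(0,2)->(0,3)->EXIT
Step 2: p0:escaped | p1:(2,2)->(1,2) | p2:(1,3)->(0,3)->EXIT | p3:(2,1)->(1,1) | p4:escaped
Step 3: p0:escaped | p1:(1,2)->(0,2) | p2:escaped | p3:(1,1)->(0,1) | p4:escaped
Step 4: p0:escaped | p1:(0,2)->(0,3)->EXIT | p2:escaped | p3:(0,1)->(0,2) | p4:escaped
Step 5: p0:escaped | p1:escaped | p2:escaped | p3:(0,2)->(0,3)->EXIT | p4:escaped

ESCAPED ESCAPED ESCAPED ESCAPED ESCAPED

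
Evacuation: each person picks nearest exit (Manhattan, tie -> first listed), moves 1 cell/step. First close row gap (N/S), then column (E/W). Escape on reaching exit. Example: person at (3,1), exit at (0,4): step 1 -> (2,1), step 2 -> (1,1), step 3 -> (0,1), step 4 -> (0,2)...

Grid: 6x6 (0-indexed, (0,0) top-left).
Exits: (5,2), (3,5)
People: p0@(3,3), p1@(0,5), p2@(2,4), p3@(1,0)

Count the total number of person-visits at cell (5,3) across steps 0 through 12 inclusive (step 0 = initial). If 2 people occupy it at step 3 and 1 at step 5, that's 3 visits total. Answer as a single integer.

Step 0: p0@(3,3) p1@(0,5) p2@(2,4) p3@(1,0) -> at (5,3): 0 [-], cum=0
Step 1: p0@(3,4) p1@(1,5) p2@(3,4) p3@(2,0) -> at (5,3): 0 [-], cum=0
Step 2: p0@ESC p1@(2,5) p2@ESC p3@(3,0) -> at (5,3): 0 [-], cum=0
Step 3: p0@ESC p1@ESC p2@ESC p3@(4,0) -> at (5,3): 0 [-], cum=0
Step 4: p0@ESC p1@ESC p2@ESC p3@(5,0) -> at (5,3): 0 [-], cum=0
Step 5: p0@ESC p1@ESC p2@ESC p3@(5,1) -> at (5,3): 0 [-], cum=0
Step 6: p0@ESC p1@ESC p2@ESC p3@ESC -> at (5,3): 0 [-], cum=0
Total visits = 0

Answer: 0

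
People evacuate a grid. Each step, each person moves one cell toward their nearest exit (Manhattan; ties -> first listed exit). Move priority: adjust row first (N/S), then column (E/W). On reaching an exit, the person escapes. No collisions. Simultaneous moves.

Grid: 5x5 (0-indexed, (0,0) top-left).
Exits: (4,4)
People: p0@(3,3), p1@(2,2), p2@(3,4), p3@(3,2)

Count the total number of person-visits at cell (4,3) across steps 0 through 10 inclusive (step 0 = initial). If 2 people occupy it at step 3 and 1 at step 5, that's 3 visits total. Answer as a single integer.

Answer: 3

Derivation:
Step 0: p0@(3,3) p1@(2,2) p2@(3,4) p3@(3,2) -> at (4,3): 0 [-], cum=0
Step 1: p0@(4,3) p1@(3,2) p2@ESC p3@(4,2) -> at (4,3): 1 [p0], cum=1
Step 2: p0@ESC p1@(4,2) p2@ESC p3@(4,3) -> at (4,3): 1 [p3], cum=2
Step 3: p0@ESC p1@(4,3) p2@ESC p3@ESC -> at (4,3): 1 [p1], cum=3
Step 4: p0@ESC p1@ESC p2@ESC p3@ESC -> at (4,3): 0 [-], cum=3
Total visits = 3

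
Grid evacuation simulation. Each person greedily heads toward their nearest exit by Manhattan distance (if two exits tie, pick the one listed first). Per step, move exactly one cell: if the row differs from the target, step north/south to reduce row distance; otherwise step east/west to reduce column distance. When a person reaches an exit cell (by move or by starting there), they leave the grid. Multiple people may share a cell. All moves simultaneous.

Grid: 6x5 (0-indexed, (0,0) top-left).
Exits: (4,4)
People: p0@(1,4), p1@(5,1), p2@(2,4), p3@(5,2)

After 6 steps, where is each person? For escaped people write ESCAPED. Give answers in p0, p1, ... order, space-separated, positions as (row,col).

Step 1: p0:(1,4)->(2,4) | p1:(5,1)->(4,1) | p2:(2,4)->(3,4) | p3:(5,2)->(4,2)
Step 2: p0:(2,4)->(3,4) | p1:(4,1)->(4,2) | p2:(3,4)->(4,4)->EXIT | p3:(4,2)->(4,3)
Step 3: p0:(3,4)->(4,4)->EXIT | p1:(4,2)->(4,3) | p2:escaped | p3:(4,3)->(4,4)->EXIT
Step 4: p0:escaped | p1:(4,3)->(4,4)->EXIT | p2:escaped | p3:escaped

ESCAPED ESCAPED ESCAPED ESCAPED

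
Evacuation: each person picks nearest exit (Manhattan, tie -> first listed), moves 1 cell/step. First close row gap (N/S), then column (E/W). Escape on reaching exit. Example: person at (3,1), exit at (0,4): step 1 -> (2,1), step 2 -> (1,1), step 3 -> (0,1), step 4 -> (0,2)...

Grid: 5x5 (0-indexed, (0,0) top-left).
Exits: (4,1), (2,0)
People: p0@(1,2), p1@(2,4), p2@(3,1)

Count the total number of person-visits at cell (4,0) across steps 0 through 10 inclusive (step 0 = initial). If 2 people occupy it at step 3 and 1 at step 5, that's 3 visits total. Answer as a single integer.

Answer: 0

Derivation:
Step 0: p0@(1,2) p1@(2,4) p2@(3,1) -> at (4,0): 0 [-], cum=0
Step 1: p0@(2,2) p1@(2,3) p2@ESC -> at (4,0): 0 [-], cum=0
Step 2: p0@(2,1) p1@(2,2) p2@ESC -> at (4,0): 0 [-], cum=0
Step 3: p0@ESC p1@(2,1) p2@ESC -> at (4,0): 0 [-], cum=0
Step 4: p0@ESC p1@ESC p2@ESC -> at (4,0): 0 [-], cum=0
Total visits = 0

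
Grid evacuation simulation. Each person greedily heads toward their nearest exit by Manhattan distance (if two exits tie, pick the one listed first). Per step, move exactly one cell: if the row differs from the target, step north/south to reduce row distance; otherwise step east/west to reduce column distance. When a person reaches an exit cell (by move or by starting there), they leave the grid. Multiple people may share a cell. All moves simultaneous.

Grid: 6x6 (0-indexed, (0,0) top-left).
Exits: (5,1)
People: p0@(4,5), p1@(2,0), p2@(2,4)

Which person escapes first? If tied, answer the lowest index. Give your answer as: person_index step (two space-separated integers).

Step 1: p0:(4,5)->(5,5) | p1:(2,0)->(3,0) | p2:(2,4)->(3,4)
Step 2: p0:(5,5)->(5,4) | p1:(3,0)->(4,0) | p2:(3,4)->(4,4)
Step 3: p0:(5,4)->(5,3) | p1:(4,0)->(5,0) | p2:(4,4)->(5,4)
Step 4: p0:(5,3)->(5,2) | p1:(5,0)->(5,1)->EXIT | p2:(5,4)->(5,3)
Step 5: p0:(5,2)->(5,1)->EXIT | p1:escaped | p2:(5,3)->(5,2)
Step 6: p0:escaped | p1:escaped | p2:(5,2)->(5,1)->EXIT
Exit steps: [5, 4, 6]
First to escape: p1 at step 4

Answer: 1 4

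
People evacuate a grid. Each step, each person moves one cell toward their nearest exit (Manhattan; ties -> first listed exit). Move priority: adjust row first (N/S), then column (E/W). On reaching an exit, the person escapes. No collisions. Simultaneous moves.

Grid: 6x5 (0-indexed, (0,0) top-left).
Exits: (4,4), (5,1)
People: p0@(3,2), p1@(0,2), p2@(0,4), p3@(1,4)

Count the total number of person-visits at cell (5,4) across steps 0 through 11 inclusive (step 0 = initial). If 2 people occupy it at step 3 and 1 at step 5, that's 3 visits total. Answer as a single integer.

Answer: 0

Derivation:
Step 0: p0@(3,2) p1@(0,2) p2@(0,4) p3@(1,4) -> at (5,4): 0 [-], cum=0
Step 1: p0@(4,2) p1@(1,2) p2@(1,4) p3@(2,4) -> at (5,4): 0 [-], cum=0
Step 2: p0@(4,3) p1@(2,2) p2@(2,4) p3@(3,4) -> at (5,4): 0 [-], cum=0
Step 3: p0@ESC p1@(3,2) p2@(3,4) p3@ESC -> at (5,4): 0 [-], cum=0
Step 4: p0@ESC p1@(4,2) p2@ESC p3@ESC -> at (5,4): 0 [-], cum=0
Step 5: p0@ESC p1@(4,3) p2@ESC p3@ESC -> at (5,4): 0 [-], cum=0
Step 6: p0@ESC p1@ESC p2@ESC p3@ESC -> at (5,4): 0 [-], cum=0
Total visits = 0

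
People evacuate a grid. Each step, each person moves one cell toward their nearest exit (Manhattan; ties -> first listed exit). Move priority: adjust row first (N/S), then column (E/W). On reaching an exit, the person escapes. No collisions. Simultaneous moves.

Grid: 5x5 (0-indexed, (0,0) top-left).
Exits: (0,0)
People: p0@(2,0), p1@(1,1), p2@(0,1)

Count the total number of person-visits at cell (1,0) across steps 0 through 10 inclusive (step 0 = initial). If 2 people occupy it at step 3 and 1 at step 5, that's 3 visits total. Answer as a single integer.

Step 0: p0@(2,0) p1@(1,1) p2@(0,1) -> at (1,0): 0 [-], cum=0
Step 1: p0@(1,0) p1@(0,1) p2@ESC -> at (1,0): 1 [p0], cum=1
Step 2: p0@ESC p1@ESC p2@ESC -> at (1,0): 0 [-], cum=1
Total visits = 1

Answer: 1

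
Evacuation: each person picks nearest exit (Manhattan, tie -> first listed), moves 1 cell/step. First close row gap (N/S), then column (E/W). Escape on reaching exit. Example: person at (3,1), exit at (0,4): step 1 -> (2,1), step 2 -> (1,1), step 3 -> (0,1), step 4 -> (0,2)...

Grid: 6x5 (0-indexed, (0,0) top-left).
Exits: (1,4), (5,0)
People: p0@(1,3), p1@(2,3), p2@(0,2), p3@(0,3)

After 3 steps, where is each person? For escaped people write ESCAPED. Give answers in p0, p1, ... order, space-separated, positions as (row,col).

Step 1: p0:(1,3)->(1,4)->EXIT | p1:(2,3)->(1,3) | p2:(0,2)->(1,2) | p3:(0,3)->(1,3)
Step 2: p0:escaped | p1:(1,3)->(1,4)->EXIT | p2:(1,2)->(1,3) | p3:(1,3)->(1,4)->EXIT
Step 3: p0:escaped | p1:escaped | p2:(1,3)->(1,4)->EXIT | p3:escaped

ESCAPED ESCAPED ESCAPED ESCAPED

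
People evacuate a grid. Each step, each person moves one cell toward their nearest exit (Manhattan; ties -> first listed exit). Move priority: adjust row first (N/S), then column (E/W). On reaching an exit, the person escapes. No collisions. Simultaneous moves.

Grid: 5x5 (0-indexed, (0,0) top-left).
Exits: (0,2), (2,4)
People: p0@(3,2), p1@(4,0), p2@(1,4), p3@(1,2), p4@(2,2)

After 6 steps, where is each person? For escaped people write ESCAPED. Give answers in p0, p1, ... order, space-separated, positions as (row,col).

Step 1: p0:(3,2)->(2,2) | p1:(4,0)->(3,0) | p2:(1,4)->(2,4)->EXIT | p3:(1,2)->(0,2)->EXIT | p4:(2,2)->(1,2)
Step 2: p0:(2,2)->(1,2) | p1:(3,0)->(2,0) | p2:escaped | p3:escaped | p4:(1,2)->(0,2)->EXIT
Step 3: p0:(1,2)->(0,2)->EXIT | p1:(2,0)->(1,0) | p2:escaped | p3:escaped | p4:escaped
Step 4: p0:escaped | p1:(1,0)->(0,0) | p2:escaped | p3:escaped | p4:escaped
Step 5: p0:escaped | p1:(0,0)->(0,1) | p2:escaped | p3:escaped | p4:escaped
Step 6: p0:escaped | p1:(0,1)->(0,2)->EXIT | p2:escaped | p3:escaped | p4:escaped

ESCAPED ESCAPED ESCAPED ESCAPED ESCAPED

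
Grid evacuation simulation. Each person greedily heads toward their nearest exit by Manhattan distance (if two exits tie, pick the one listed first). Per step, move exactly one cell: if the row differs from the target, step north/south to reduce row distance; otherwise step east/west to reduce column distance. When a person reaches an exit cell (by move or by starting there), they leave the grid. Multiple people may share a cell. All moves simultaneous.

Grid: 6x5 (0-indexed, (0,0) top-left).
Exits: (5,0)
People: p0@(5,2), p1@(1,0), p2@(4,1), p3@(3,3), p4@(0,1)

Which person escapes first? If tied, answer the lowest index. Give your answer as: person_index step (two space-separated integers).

Answer: 0 2

Derivation:
Step 1: p0:(5,2)->(5,1) | p1:(1,0)->(2,0) | p2:(4,1)->(5,1) | p3:(3,3)->(4,3) | p4:(0,1)->(1,1)
Step 2: p0:(5,1)->(5,0)->EXIT | p1:(2,0)->(3,0) | p2:(5,1)->(5,0)->EXIT | p3:(4,3)->(5,3) | p4:(1,1)->(2,1)
Step 3: p0:escaped | p1:(3,0)->(4,0) | p2:escaped | p3:(5,3)->(5,2) | p4:(2,1)->(3,1)
Step 4: p0:escaped | p1:(4,0)->(5,0)->EXIT | p2:escaped | p3:(5,2)->(5,1) | p4:(3,1)->(4,1)
Step 5: p0:escaped | p1:escaped | p2:escaped | p3:(5,1)->(5,0)->EXIT | p4:(4,1)->(5,1)
Step 6: p0:escaped | p1:escaped | p2:escaped | p3:escaped | p4:(5,1)->(5,0)->EXIT
Exit steps: [2, 4, 2, 5, 6]
First to escape: p0 at step 2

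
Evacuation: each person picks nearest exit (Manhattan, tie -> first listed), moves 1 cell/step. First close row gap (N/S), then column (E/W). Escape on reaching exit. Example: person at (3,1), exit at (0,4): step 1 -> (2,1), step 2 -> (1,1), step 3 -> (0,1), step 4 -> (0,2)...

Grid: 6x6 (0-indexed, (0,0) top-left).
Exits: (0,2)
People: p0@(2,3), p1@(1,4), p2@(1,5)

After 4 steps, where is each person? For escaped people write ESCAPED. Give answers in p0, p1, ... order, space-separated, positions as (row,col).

Step 1: p0:(2,3)->(1,3) | p1:(1,4)->(0,4) | p2:(1,5)->(0,5)
Step 2: p0:(1,3)->(0,3) | p1:(0,4)->(0,3) | p2:(0,5)->(0,4)
Step 3: p0:(0,3)->(0,2)->EXIT | p1:(0,3)->(0,2)->EXIT | p2:(0,4)->(0,3)
Step 4: p0:escaped | p1:escaped | p2:(0,3)->(0,2)->EXIT

ESCAPED ESCAPED ESCAPED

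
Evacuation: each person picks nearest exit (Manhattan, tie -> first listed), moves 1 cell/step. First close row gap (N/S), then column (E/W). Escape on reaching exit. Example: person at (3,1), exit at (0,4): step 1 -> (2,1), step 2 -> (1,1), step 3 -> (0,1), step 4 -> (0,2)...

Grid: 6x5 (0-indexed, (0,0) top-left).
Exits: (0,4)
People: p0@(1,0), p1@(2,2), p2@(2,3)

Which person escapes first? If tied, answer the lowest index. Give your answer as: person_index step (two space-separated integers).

Answer: 2 3

Derivation:
Step 1: p0:(1,0)->(0,0) | p1:(2,2)->(1,2) | p2:(2,3)->(1,3)
Step 2: p0:(0,0)->(0,1) | p1:(1,2)->(0,2) | p2:(1,3)->(0,3)
Step 3: p0:(0,1)->(0,2) | p1:(0,2)->(0,3) | p2:(0,3)->(0,4)->EXIT
Step 4: p0:(0,2)->(0,3) | p1:(0,3)->(0,4)->EXIT | p2:escaped
Step 5: p0:(0,3)->(0,4)->EXIT | p1:escaped | p2:escaped
Exit steps: [5, 4, 3]
First to escape: p2 at step 3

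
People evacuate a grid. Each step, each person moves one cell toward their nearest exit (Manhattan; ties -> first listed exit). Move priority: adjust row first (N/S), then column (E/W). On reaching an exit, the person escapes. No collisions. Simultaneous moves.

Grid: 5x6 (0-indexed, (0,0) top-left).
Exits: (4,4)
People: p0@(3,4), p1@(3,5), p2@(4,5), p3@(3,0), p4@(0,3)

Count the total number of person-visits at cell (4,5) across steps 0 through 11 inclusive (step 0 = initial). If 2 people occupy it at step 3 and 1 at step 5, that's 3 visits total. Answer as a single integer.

Step 0: p0@(3,4) p1@(3,5) p2@(4,5) p3@(3,0) p4@(0,3) -> at (4,5): 1 [p2], cum=1
Step 1: p0@ESC p1@(4,5) p2@ESC p3@(4,0) p4@(1,3) -> at (4,5): 1 [p1], cum=2
Step 2: p0@ESC p1@ESC p2@ESC p3@(4,1) p4@(2,3) -> at (4,5): 0 [-], cum=2
Step 3: p0@ESC p1@ESC p2@ESC p3@(4,2) p4@(3,3) -> at (4,5): 0 [-], cum=2
Step 4: p0@ESC p1@ESC p2@ESC p3@(4,3) p4@(4,3) -> at (4,5): 0 [-], cum=2
Step 5: p0@ESC p1@ESC p2@ESC p3@ESC p4@ESC -> at (4,5): 0 [-], cum=2
Total visits = 2

Answer: 2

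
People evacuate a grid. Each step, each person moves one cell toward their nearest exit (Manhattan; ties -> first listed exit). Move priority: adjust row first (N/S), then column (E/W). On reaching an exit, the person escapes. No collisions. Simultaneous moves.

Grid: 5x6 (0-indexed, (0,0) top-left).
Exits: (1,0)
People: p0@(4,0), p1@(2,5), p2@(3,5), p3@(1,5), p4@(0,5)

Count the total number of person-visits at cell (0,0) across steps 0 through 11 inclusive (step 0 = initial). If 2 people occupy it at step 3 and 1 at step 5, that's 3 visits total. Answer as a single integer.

Step 0: p0@(4,0) p1@(2,5) p2@(3,5) p3@(1,5) p4@(0,5) -> at (0,0): 0 [-], cum=0
Step 1: p0@(3,0) p1@(1,5) p2@(2,5) p3@(1,4) p4@(1,5) -> at (0,0): 0 [-], cum=0
Step 2: p0@(2,0) p1@(1,4) p2@(1,5) p3@(1,3) p4@(1,4) -> at (0,0): 0 [-], cum=0
Step 3: p0@ESC p1@(1,3) p2@(1,4) p3@(1,2) p4@(1,3) -> at (0,0): 0 [-], cum=0
Step 4: p0@ESC p1@(1,2) p2@(1,3) p3@(1,1) p4@(1,2) -> at (0,0): 0 [-], cum=0
Step 5: p0@ESC p1@(1,1) p2@(1,2) p3@ESC p4@(1,1) -> at (0,0): 0 [-], cum=0
Step 6: p0@ESC p1@ESC p2@(1,1) p3@ESC p4@ESC -> at (0,0): 0 [-], cum=0
Step 7: p0@ESC p1@ESC p2@ESC p3@ESC p4@ESC -> at (0,0): 0 [-], cum=0
Total visits = 0

Answer: 0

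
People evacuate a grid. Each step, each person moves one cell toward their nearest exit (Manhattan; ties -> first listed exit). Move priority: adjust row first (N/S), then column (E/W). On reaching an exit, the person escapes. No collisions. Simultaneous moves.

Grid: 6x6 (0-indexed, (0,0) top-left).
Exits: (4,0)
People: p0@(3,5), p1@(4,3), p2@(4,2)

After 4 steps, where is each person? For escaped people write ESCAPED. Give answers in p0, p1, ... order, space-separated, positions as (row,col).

Step 1: p0:(3,5)->(4,5) | p1:(4,3)->(4,2) | p2:(4,2)->(4,1)
Step 2: p0:(4,5)->(4,4) | p1:(4,2)->(4,1) | p2:(4,1)->(4,0)->EXIT
Step 3: p0:(4,4)->(4,3) | p1:(4,1)->(4,0)->EXIT | p2:escaped
Step 4: p0:(4,3)->(4,2) | p1:escaped | p2:escaped

(4,2) ESCAPED ESCAPED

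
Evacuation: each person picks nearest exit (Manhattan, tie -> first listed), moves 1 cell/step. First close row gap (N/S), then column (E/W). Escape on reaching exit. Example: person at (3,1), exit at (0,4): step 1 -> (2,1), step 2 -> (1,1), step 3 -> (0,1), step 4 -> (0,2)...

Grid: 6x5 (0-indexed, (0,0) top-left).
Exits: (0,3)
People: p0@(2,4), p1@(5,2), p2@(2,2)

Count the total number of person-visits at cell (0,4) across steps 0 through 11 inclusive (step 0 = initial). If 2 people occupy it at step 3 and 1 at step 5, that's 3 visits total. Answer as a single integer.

Answer: 1

Derivation:
Step 0: p0@(2,4) p1@(5,2) p2@(2,2) -> at (0,4): 0 [-], cum=0
Step 1: p0@(1,4) p1@(4,2) p2@(1,2) -> at (0,4): 0 [-], cum=0
Step 2: p0@(0,4) p1@(3,2) p2@(0,2) -> at (0,4): 1 [p0], cum=1
Step 3: p0@ESC p1@(2,2) p2@ESC -> at (0,4): 0 [-], cum=1
Step 4: p0@ESC p1@(1,2) p2@ESC -> at (0,4): 0 [-], cum=1
Step 5: p0@ESC p1@(0,2) p2@ESC -> at (0,4): 0 [-], cum=1
Step 6: p0@ESC p1@ESC p2@ESC -> at (0,4): 0 [-], cum=1
Total visits = 1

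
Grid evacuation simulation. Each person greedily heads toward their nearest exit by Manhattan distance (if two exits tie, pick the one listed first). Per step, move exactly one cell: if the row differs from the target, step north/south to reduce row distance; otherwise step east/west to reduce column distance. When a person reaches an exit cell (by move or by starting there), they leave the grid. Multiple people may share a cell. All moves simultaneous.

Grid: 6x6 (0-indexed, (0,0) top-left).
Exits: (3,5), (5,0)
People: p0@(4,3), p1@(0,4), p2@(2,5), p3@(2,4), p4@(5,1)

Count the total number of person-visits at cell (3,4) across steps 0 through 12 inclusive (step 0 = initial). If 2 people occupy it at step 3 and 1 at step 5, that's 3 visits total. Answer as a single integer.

Answer: 3

Derivation:
Step 0: p0@(4,3) p1@(0,4) p2@(2,5) p3@(2,4) p4@(5,1) -> at (3,4): 0 [-], cum=0
Step 1: p0@(3,3) p1@(1,4) p2@ESC p3@(3,4) p4@ESC -> at (3,4): 1 [p3], cum=1
Step 2: p0@(3,4) p1@(2,4) p2@ESC p3@ESC p4@ESC -> at (3,4): 1 [p0], cum=2
Step 3: p0@ESC p1@(3,4) p2@ESC p3@ESC p4@ESC -> at (3,4): 1 [p1], cum=3
Step 4: p0@ESC p1@ESC p2@ESC p3@ESC p4@ESC -> at (3,4): 0 [-], cum=3
Total visits = 3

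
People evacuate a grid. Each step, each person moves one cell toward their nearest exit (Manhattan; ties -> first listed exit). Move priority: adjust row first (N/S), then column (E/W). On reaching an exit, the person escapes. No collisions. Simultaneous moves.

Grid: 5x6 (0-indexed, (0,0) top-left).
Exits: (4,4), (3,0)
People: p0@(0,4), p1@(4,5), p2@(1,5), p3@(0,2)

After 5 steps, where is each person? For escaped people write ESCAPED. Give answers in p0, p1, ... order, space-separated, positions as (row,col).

Step 1: p0:(0,4)->(1,4) | p1:(4,5)->(4,4)->EXIT | p2:(1,5)->(2,5) | p3:(0,2)->(1,2)
Step 2: p0:(1,4)->(2,4) | p1:escaped | p2:(2,5)->(3,5) | p3:(1,2)->(2,2)
Step 3: p0:(2,4)->(3,4) | p1:escaped | p2:(3,5)->(4,5) | p3:(2,2)->(3,2)
Step 4: p0:(3,4)->(4,4)->EXIT | p1:escaped | p2:(4,5)->(4,4)->EXIT | p3:(3,2)->(3,1)
Step 5: p0:escaped | p1:escaped | p2:escaped | p3:(3,1)->(3,0)->EXIT

ESCAPED ESCAPED ESCAPED ESCAPED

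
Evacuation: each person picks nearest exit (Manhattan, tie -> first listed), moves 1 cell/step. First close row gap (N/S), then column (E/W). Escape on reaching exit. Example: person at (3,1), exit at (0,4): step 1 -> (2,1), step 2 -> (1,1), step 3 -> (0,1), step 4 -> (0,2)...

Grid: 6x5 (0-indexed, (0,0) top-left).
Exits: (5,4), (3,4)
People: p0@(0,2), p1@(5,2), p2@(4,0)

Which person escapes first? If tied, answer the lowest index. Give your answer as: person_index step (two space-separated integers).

Answer: 1 2

Derivation:
Step 1: p0:(0,2)->(1,2) | p1:(5,2)->(5,3) | p2:(4,0)->(5,0)
Step 2: p0:(1,2)->(2,2) | p1:(5,3)->(5,4)->EXIT | p2:(5,0)->(5,1)
Step 3: p0:(2,2)->(3,2) | p1:escaped | p2:(5,1)->(5,2)
Step 4: p0:(3,2)->(3,3) | p1:escaped | p2:(5,2)->(5,3)
Step 5: p0:(3,3)->(3,4)->EXIT | p1:escaped | p2:(5,3)->(5,4)->EXIT
Exit steps: [5, 2, 5]
First to escape: p1 at step 2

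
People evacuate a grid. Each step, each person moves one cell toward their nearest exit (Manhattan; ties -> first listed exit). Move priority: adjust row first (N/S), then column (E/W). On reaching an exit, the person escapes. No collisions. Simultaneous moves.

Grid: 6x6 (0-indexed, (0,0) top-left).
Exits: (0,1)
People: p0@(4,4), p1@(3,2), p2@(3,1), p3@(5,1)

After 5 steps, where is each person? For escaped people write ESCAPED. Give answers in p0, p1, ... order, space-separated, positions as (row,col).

Step 1: p0:(4,4)->(3,4) | p1:(3,2)->(2,2) | p2:(3,1)->(2,1) | p3:(5,1)->(4,1)
Step 2: p0:(3,4)->(2,4) | p1:(2,2)->(1,2) | p2:(2,1)->(1,1) | p3:(4,1)->(3,1)
Step 3: p0:(2,4)->(1,4) | p1:(1,2)->(0,2) | p2:(1,1)->(0,1)->EXIT | p3:(3,1)->(2,1)
Step 4: p0:(1,4)->(0,4) | p1:(0,2)->(0,1)->EXIT | p2:escaped | p3:(2,1)->(1,1)
Step 5: p0:(0,4)->(0,3) | p1:escaped | p2:escaped | p3:(1,1)->(0,1)->EXIT

(0,3) ESCAPED ESCAPED ESCAPED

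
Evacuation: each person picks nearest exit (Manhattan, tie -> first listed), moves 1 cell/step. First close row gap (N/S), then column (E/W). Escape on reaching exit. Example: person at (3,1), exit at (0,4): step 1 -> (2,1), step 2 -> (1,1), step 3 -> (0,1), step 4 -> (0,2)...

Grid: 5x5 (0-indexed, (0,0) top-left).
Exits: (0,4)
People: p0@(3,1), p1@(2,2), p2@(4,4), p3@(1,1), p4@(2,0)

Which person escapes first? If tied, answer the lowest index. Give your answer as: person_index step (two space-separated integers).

Step 1: p0:(3,1)->(2,1) | p1:(2,2)->(1,2) | p2:(4,4)->(3,4) | p3:(1,1)->(0,1) | p4:(2,0)->(1,0)
Step 2: p0:(2,1)->(1,1) | p1:(1,2)->(0,2) | p2:(3,4)->(2,4) | p3:(0,1)->(0,2) | p4:(1,0)->(0,0)
Step 3: p0:(1,1)->(0,1) | p1:(0,2)->(0,3) | p2:(2,4)->(1,4) | p3:(0,2)->(0,3) | p4:(0,0)->(0,1)
Step 4: p0:(0,1)->(0,2) | p1:(0,3)->(0,4)->EXIT | p2:(1,4)->(0,4)->EXIT | p3:(0,3)->(0,4)->EXIT | p4:(0,1)->(0,2)
Step 5: p0:(0,2)->(0,3) | p1:escaped | p2:escaped | p3:escaped | p4:(0,2)->(0,3)
Step 6: p0:(0,3)->(0,4)->EXIT | p1:escaped | p2:escaped | p3:escaped | p4:(0,3)->(0,4)->EXIT
Exit steps: [6, 4, 4, 4, 6]
First to escape: p1 at step 4

Answer: 1 4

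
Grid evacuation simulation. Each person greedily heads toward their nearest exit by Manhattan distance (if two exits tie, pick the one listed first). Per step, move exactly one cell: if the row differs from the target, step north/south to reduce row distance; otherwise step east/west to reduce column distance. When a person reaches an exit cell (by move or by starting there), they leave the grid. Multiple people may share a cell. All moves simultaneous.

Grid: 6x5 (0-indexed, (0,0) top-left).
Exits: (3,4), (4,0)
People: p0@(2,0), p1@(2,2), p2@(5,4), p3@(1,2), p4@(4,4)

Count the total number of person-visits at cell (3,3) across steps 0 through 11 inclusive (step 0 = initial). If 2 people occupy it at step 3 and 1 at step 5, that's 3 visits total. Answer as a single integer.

Answer: 2

Derivation:
Step 0: p0@(2,0) p1@(2,2) p2@(5,4) p3@(1,2) p4@(4,4) -> at (3,3): 0 [-], cum=0
Step 1: p0@(3,0) p1@(3,2) p2@(4,4) p3@(2,2) p4@ESC -> at (3,3): 0 [-], cum=0
Step 2: p0@ESC p1@(3,3) p2@ESC p3@(3,2) p4@ESC -> at (3,3): 1 [p1], cum=1
Step 3: p0@ESC p1@ESC p2@ESC p3@(3,3) p4@ESC -> at (3,3): 1 [p3], cum=2
Step 4: p0@ESC p1@ESC p2@ESC p3@ESC p4@ESC -> at (3,3): 0 [-], cum=2
Total visits = 2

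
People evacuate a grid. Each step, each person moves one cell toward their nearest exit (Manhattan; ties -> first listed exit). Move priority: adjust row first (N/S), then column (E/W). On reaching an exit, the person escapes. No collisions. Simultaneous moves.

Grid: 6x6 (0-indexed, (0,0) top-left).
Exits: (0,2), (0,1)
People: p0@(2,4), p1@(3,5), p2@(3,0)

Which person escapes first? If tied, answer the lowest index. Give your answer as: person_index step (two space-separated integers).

Step 1: p0:(2,4)->(1,4) | p1:(3,5)->(2,5) | p2:(3,0)->(2,0)
Step 2: p0:(1,4)->(0,4) | p1:(2,5)->(1,5) | p2:(2,0)->(1,0)
Step 3: p0:(0,4)->(0,3) | p1:(1,5)->(0,5) | p2:(1,0)->(0,0)
Step 4: p0:(0,3)->(0,2)->EXIT | p1:(0,5)->(0,4) | p2:(0,0)->(0,1)->EXIT
Step 5: p0:escaped | p1:(0,4)->(0,3) | p2:escaped
Step 6: p0:escaped | p1:(0,3)->(0,2)->EXIT | p2:escaped
Exit steps: [4, 6, 4]
First to escape: p0 at step 4

Answer: 0 4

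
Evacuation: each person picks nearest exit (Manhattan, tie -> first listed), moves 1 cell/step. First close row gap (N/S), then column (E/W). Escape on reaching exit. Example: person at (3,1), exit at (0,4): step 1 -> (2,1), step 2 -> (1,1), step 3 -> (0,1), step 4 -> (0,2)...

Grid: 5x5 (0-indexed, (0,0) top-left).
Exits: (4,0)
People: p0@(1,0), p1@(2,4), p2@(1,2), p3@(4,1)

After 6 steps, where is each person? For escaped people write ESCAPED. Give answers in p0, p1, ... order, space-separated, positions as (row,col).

Step 1: p0:(1,0)->(2,0) | p1:(2,4)->(3,4) | p2:(1,2)->(2,2) | p3:(4,1)->(4,0)->EXIT
Step 2: p0:(2,0)->(3,0) | p1:(3,4)->(4,4) | p2:(2,2)->(3,2) | p3:escaped
Step 3: p0:(3,0)->(4,0)->EXIT | p1:(4,4)->(4,3) | p2:(3,2)->(4,2) | p3:escaped
Step 4: p0:escaped | p1:(4,3)->(4,2) | p2:(4,2)->(4,1) | p3:escaped
Step 5: p0:escaped | p1:(4,2)->(4,1) | p2:(4,1)->(4,0)->EXIT | p3:escaped
Step 6: p0:escaped | p1:(4,1)->(4,0)->EXIT | p2:escaped | p3:escaped

ESCAPED ESCAPED ESCAPED ESCAPED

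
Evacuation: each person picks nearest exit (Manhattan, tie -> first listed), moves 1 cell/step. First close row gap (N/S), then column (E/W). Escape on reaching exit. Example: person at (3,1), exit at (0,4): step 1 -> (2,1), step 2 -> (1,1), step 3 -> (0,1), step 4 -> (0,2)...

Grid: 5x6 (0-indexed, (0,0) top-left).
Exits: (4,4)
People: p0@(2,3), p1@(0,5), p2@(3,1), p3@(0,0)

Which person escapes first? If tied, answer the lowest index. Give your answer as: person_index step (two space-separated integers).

Answer: 0 3

Derivation:
Step 1: p0:(2,3)->(3,3) | p1:(0,5)->(1,5) | p2:(3,1)->(4,1) | p3:(0,0)->(1,0)
Step 2: p0:(3,3)->(4,3) | p1:(1,5)->(2,5) | p2:(4,1)->(4,2) | p3:(1,0)->(2,0)
Step 3: p0:(4,3)->(4,4)->EXIT | p1:(2,5)->(3,5) | p2:(4,2)->(4,3) | p3:(2,0)->(3,0)
Step 4: p0:escaped | p1:(3,5)->(4,5) | p2:(4,3)->(4,4)->EXIT | p3:(3,0)->(4,0)
Step 5: p0:escaped | p1:(4,5)->(4,4)->EXIT | p2:escaped | p3:(4,0)->(4,1)
Step 6: p0:escaped | p1:escaped | p2:escaped | p3:(4,1)->(4,2)
Step 7: p0:escaped | p1:escaped | p2:escaped | p3:(4,2)->(4,3)
Step 8: p0:escaped | p1:escaped | p2:escaped | p3:(4,3)->(4,4)->EXIT
Exit steps: [3, 5, 4, 8]
First to escape: p0 at step 3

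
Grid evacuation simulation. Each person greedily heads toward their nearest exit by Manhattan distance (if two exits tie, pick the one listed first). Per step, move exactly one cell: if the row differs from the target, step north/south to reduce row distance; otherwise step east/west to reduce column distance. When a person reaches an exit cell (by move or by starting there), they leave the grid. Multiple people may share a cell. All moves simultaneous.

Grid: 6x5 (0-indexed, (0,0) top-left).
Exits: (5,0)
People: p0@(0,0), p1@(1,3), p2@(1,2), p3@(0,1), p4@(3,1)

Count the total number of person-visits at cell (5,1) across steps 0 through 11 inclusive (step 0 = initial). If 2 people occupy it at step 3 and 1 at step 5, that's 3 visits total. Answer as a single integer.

Step 0: p0@(0,0) p1@(1,3) p2@(1,2) p3@(0,1) p4@(3,1) -> at (5,1): 0 [-], cum=0
Step 1: p0@(1,0) p1@(2,3) p2@(2,2) p3@(1,1) p4@(4,1) -> at (5,1): 0 [-], cum=0
Step 2: p0@(2,0) p1@(3,3) p2@(3,2) p3@(2,1) p4@(5,1) -> at (5,1): 1 [p4], cum=1
Step 3: p0@(3,0) p1@(4,3) p2@(4,2) p3@(3,1) p4@ESC -> at (5,1): 0 [-], cum=1
Step 4: p0@(4,0) p1@(5,3) p2@(5,2) p3@(4,1) p4@ESC -> at (5,1): 0 [-], cum=1
Step 5: p0@ESC p1@(5,2) p2@(5,1) p3@(5,1) p4@ESC -> at (5,1): 2 [p2,p3], cum=3
Step 6: p0@ESC p1@(5,1) p2@ESC p3@ESC p4@ESC -> at (5,1): 1 [p1], cum=4
Step 7: p0@ESC p1@ESC p2@ESC p3@ESC p4@ESC -> at (5,1): 0 [-], cum=4
Total visits = 4

Answer: 4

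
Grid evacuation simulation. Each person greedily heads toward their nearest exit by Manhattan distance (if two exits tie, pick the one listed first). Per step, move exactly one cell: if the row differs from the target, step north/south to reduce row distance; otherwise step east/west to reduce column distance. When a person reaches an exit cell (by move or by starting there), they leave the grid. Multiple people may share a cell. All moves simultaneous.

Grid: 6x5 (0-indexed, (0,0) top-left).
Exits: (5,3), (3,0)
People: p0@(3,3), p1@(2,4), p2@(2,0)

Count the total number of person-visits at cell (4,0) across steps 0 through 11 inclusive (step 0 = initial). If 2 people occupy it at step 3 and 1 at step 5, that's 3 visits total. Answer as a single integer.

Step 0: p0@(3,3) p1@(2,4) p2@(2,0) -> at (4,0): 0 [-], cum=0
Step 1: p0@(4,3) p1@(3,4) p2@ESC -> at (4,0): 0 [-], cum=0
Step 2: p0@ESC p1@(4,4) p2@ESC -> at (4,0): 0 [-], cum=0
Step 3: p0@ESC p1@(5,4) p2@ESC -> at (4,0): 0 [-], cum=0
Step 4: p0@ESC p1@ESC p2@ESC -> at (4,0): 0 [-], cum=0
Total visits = 0

Answer: 0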